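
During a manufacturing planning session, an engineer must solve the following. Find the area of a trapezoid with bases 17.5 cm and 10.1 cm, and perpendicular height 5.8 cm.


Shape: trapezoid
Parallel sides a = 17.5 cm, b = 10.1 cm; Height h = 5.8 cm
Formula: A = (a + b) * h / 2
a + b = 17.5 + 10.1 = 27.6
A = 27.6 * 5.8 / 2
A = 160.08 / 2
A = 80.04
80.04 cm^2


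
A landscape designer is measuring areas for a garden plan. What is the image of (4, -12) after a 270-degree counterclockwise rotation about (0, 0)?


Transformation: rotation about the origin
Original point: (4, -12)
Rule for 270 deg counterclockwise: (x, y) -> (y, -x)
Apply: (4, -12) -> (-12, -4)
(-12, -4)


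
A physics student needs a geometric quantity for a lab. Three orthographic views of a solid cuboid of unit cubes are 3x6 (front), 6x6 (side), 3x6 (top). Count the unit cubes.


Orthographic views of a solid rectangular block:
Front view 3 x 6 -> length = 3, height = 6
Side view 6 x 6 -> width = 6, height = 6 (consistent)
Top view 3 x 6 -> confirms length = 3, width = 6
The block is 3 x 6 x 6.
Total unit cubes = 3 * 6 * 6 = 108
108 unit cubes


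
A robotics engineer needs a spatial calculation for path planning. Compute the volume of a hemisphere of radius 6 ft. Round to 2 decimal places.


Shape: hemisphere (half of a sphere)
Radius r = 6 ft
Formula: V = (1/2) * (4/3) * pi * r^3 = (2/3) * pi * r^3
r^3 = 216
(2/3) * 216 = 144
V = 144 * pi
V = 452.39
452.39 ft^3


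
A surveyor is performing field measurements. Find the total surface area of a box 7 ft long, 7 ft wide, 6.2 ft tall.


Shape: rectangular prism
l = 7 ft, w = 7 ft, h = 6.2 ft
Formula: SA = 2(lw + lh + wh)
lw = 49, lh = 43.4, wh = 43.4
lw + lh + wh = 135.8
SA = 2 * 135.8
SA = 271.6
271.6 ft^2


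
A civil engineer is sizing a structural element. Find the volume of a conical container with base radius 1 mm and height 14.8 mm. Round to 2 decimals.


Shape: cone
Radius r = 1 mm, Height h = 14.8 mm
Formula: V = (1/3) * pi * r^2 * h
r^2 = 1
pi * r^2 * h = pi * 1 * 14.8 = 14.8 * pi
V = 14.8 * pi / 3
V = 15.5
15.5 mm^3


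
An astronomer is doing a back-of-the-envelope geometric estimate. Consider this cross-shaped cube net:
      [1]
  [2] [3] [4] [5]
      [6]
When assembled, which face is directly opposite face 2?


Net: cross layout. Take square 3 as the base (bottom).
Fold the four squares in the horizontal row up around 3: 2 -> left, 4 -> right, 5 wraps to the top.
Fold 1 and 6 up from 3: 1 -> back, 6 -> front.
Opposite pairs are therefore: (1, 6), (2, 4), (3, 5).
Face 2 is opposite face 4.
face 4


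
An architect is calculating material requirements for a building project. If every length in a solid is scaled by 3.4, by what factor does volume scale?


Linear scale factor k = 3.4
Rule: under a linear scaling by k, volumes scale by k^3.
k^3 = 3.4 * 3.4 * 3.4
k^3 = 11.56 * 3.4
k^3 = 39.304
Volume scales by a factor of 39.304.
39.304 (dimensionless)


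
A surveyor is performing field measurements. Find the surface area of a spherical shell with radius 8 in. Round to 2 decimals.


Shape: sphere
Radius r = 8 in
Formula: SA = 4 * pi * r^2
r^2 = 64
SA = 4 * pi * 64
SA = 256 * pi
SA = 804.25
804.25 in^2


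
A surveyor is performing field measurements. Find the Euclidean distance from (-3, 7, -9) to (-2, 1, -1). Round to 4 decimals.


3D distance between two points
P1 = (-3, 7, -9), P2 = (-2, 1, -1)
Formula: d = sqrt((x2-x1)^2 + (y2-y1)^2 + (z2-z1)^2)
dx = -2 - -3 = 1
dy = 1 - 7 = -6
dz = -1 - -9 = 8
dx^2 + dy^2 + dz^2 = 1 + 36 + 64 = 101
d = sqrt(101)
d = 10.0499
10.0499 units


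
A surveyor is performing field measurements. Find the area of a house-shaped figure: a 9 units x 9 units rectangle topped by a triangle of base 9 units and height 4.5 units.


Composite shape: rectangle + triangle
Rectangle area = 9 * 9 = 81
Triangle area = 0.5 * 9 * 4.5 = 20.25
Total = 81 + 20.25
Total = 101.25
101.25 units^2


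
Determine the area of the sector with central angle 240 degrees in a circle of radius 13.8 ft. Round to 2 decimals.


Shape: circular sector
Radius r = 13.8 ft, Angle = 240 degrees
Formula: A = (angle/360) * pi * r^2
r^2 = 190.44
Fraction of circle = 240/360
A = (240/360) * pi * 190.44
A = 126.96 * pi
A = 398.86
398.86 ft^2


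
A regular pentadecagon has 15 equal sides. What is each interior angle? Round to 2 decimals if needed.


Shape: regular pentadecagon (15 sides)
Formula: interior angle = (n - 2) * 180 / n
(n - 2) = 13
(n - 2) * 180 = 2340
angle = 2340 / 15
angle = 156
156 degrees


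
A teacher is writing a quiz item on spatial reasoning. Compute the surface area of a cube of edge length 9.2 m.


Shape: cube
Side s = 9.2 m
A cube has 6 square faces.
Formula: SA = 6 * s^2
s^2 = 84.64
SA = 6 * 84.64
SA = 507.84
507.84 m^2


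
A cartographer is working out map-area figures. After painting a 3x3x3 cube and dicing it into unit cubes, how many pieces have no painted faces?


Large cube: 3 x 3 x 3, cut into unit cubes.
n = 3, so n - 2 = 1
Unpainted cubes form the interior (n - 2)^3 block.
(n - 2)^3 = 1^3 = 1
1 unit cubes


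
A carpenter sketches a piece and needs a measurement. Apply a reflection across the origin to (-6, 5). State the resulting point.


Transformation: reflection
Original point: (-6, 5)
Rule for reflection through the origin: (x, y) -> (-x, -y)
Apply: (-6, 5) -> (6, -5)
(6, -5)


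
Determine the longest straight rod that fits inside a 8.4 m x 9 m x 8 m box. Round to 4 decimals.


Shape: rectangular box (space diagonal)
l = 8.4 m, w = 9 m, h = 8 m
Visualize: the diagonal of the base, then a right triangle with that diagonal and the height.
Formula: d = sqrt(l^2 + w^2 + h^2)
l^2 + w^2 + h^2 = 70.56 + 81 + 64 = 215.56
d = sqrt(215.56)
d = 14.682
14.682 m


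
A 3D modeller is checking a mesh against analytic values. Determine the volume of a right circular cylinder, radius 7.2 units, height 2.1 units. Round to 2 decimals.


Shape: cylinder
Radius r = 7.2 units, Height h = 2.1 units
Formula: V = pi * r^2 * h
r^2 = 51.84
V = pi * 51.84 * 2.1
V = 108.864 * pi
V = 342.01
342.01 units^3


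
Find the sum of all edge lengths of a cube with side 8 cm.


Shape: cube
Side s = 8 cm
A cube has 12 edges, all equal.
Formula: total edge length = 12 * s
Total = 12 * 8
Total = 96
96 cm


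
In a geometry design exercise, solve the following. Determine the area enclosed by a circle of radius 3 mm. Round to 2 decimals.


Shape: circle
Radius r = 3 mm
Formula: A = pi * r^2
r^2 = 3^2 = 9
A = pi * 9
A = 28.27
28.27 mm^2


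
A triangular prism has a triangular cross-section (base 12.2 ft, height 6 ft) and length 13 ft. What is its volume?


Shape: triangular prism
Triangle base = 12.2 ft, triangle height = 6 ft, prism length L = 13 ft
Formula: V = (1/2 * b * h_tri) * L
Cross-section area = 0.5 * 12.2 * 6 = 36.6
V = 36.6 * 13
V = 475.8
475.8 ft^3


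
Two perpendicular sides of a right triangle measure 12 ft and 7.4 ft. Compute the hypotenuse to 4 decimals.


Shape: right triangle
Legs a = 12 ft, b = 7.4 ft
Formula: c = sqrt(a^2 + b^2)
a^2 = 144, b^2 = 54.76
a^2 + b^2 = 198.76
c = sqrt(198.76)
c = 14.0982
14.0982 ft


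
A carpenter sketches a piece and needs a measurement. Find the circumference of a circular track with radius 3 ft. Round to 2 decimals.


Shape: circle
Radius r = 3 ft
Formula: C = 2 * pi * r
C = 2 * pi * 3
C = 6 * pi
C = 18.85
18.85 ft


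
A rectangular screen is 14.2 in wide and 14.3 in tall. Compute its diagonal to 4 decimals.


Shape: rectangle (diagonal via Pythagoras)
Sides: 14.2 in and 14.3 in
Formula: d = sqrt(l^2 + w^2)
l^2 = 201.64, w^2 = 204.49
l^2 + w^2 = 406.13
d = sqrt(406.13)
d = 20.1527
20.1527 in


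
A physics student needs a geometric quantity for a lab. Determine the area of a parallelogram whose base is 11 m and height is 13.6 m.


Shape: parallelogram
Base b = 11 m, Height h = 13.6 m
Formula: A = b * h
A = 11 * 13.6
A = 149.6
149.6 m^2


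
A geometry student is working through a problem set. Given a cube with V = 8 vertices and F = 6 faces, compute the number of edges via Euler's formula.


Polyhedron: cube
Euler's formula for convex polyhedra: V - E + F = 2
Given: V = 8 vertices and F = 6 faces
Solve for E:
E = V + F - 2 = 8 + 6 - 2 = 12
12 edges


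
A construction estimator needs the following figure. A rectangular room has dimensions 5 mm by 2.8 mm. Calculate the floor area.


Shape: rectangle
Length l = 5 mm, Width w = 2.8 mm
Formula: A = l * w
A = 5 * 2.8
A = 14
14 mm^2


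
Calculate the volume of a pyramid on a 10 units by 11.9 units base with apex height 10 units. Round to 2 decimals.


Shape: rectangular pyramid
Base: 10 units x 11.9 units, Height h = 10 units
Formula: V = (1/3) * base_area * h
base_area = 10 * 11.9 = 119
base_area * h = 119 * 10 = 1190
V = 1190 / 3
V = 396.67
396.67 units^3


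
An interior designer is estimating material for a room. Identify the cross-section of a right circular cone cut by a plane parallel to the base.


Solid: right circular cone
Cutting plane: parallel to the base
Visualize the intersection of the plane with the solid's surface.
The boundary of the cut region is a circle.
circle


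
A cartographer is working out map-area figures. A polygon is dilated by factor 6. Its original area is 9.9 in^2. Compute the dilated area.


Linear scale factor k = 6
Original area = 9.9 in^2
Rule: under a linear scaling by k, areas scale by k^2.
k^2 = 6^2 = 36
New area = 9.9 * 36
New area = 356.4
356.4 in^2


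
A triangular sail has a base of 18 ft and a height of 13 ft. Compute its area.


Shape: triangle
Base b = 18 ft, Height h = 13 ft
Formula: A = (1/2) * b * h
A = 0.5 * 18 * 13
A = 0.5 * 234
A = 117
117 ft^2


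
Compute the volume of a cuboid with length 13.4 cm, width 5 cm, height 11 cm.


Shape: rectangular prism
l = 13.4 cm, w = 5 cm, h = 11 cm
Formula: V = l * w * h
V = 13.4 * 5 * 11
V = 67 * 11
V = 737
737 cm^3


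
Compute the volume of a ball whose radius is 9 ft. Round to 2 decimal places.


Shape: sphere
Radius r = 9 ft
Formula: V = (4/3) * pi * r^3
r^3 = 729
(4/3) * 729 = 972
V = 972 * pi
V = 3053.63
3053.63 ft^3


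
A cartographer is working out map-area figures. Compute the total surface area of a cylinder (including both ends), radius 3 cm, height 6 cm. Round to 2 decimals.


Shape: closed cylinder
Radius r = 3 cm, Height h = 6 cm
Formula: SA = 2*pi*r^2 + 2*pi*r*h = 2*pi*r*(r + h)
r + h = 9
2 * r * (r + h) = 2 * 3 * 9 = 54
SA = 54 * pi
SA = 169.65
169.65 cm^2


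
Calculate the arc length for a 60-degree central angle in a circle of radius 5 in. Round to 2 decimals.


Shape: circular arc
Radius r = 5 in, Angle = 60 degrees
Formula: L = (angle/360) * 2 * pi * r
2 * pi * r = 10 * pi
L = (60/360) * 10 * pi
L = 1.666667 * pi
L = 5.24
5.24 in


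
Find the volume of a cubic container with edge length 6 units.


Shape: cube
Side s = 6 units
Formula: V = s^3
V = 6 * 6 * 6
V = 36 * 6
V = 216
216 units^3


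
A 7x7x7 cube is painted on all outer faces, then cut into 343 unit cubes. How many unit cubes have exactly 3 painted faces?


Large cube: 7 x 7 x 7, cut into unit cubes.
Cubes with 3 painted faces are at the corners. A cube always has 8 corners.
Count = 8
8 unit cubes


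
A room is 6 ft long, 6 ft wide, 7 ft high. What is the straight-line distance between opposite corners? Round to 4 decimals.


Shape: rectangular box (space diagonal)
l = 6 ft, w = 6 ft, h = 7 ft
Visualize: the diagonal of the base, then a right triangle with that diagonal and the height.
Formula: d = sqrt(l^2 + w^2 + h^2)
l^2 + w^2 + h^2 = 36 + 36 + 49 = 121
d = sqrt(121)
d = 11.0
11 ft


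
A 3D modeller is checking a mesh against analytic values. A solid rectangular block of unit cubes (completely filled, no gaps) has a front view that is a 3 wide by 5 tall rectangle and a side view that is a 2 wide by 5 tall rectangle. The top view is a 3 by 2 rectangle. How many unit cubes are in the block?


Orthographic views of a solid rectangular block:
Front view 3 x 5 -> length = 3, height = 5
Side view 2 x 5 -> width = 2, height = 5 (consistent)
Top view 3 x 2 -> confirms length = 3, width = 2
The block is 3 x 2 x 5.
Total unit cubes = 3 * 2 * 5 = 30
30 unit cubes


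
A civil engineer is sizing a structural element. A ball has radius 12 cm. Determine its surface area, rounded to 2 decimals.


Shape: sphere
Radius r = 12 cm
Formula: SA = 4 * pi * r^2
r^2 = 144
SA = 4 * pi * 144
SA = 576 * pi
SA = 1809.56
1809.56 cm^2


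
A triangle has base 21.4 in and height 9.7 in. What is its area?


Shape: triangle
Base b = 21.4 in, Height h = 9.7 in
Formula: A = (1/2) * b * h
A = 0.5 * 21.4 * 9.7
A = 0.5 * 207.58
A = 103.79
103.79 in^2


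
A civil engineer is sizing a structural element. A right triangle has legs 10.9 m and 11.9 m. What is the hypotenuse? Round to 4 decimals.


Shape: right triangle
Legs a = 10.9 m, b = 11.9 m
Formula: c = sqrt(a^2 + b^2)
a^2 = 118.81, b^2 = 141.61
a^2 + b^2 = 260.42
c = sqrt(260.42)
c = 16.1375
16.1375 m


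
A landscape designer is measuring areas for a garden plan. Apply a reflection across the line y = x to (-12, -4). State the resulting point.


Transformation: reflection
Original point: (-12, -4)
Rule for reflection over y = x: (x, y) -> (y, x)
Apply: (-12, -4) -> (-4, -12)
(-4, -12)


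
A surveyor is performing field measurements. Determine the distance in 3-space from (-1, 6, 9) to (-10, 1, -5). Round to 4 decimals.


3D distance between two points
P1 = (-1, 6, 9), P2 = (-10, 1, -5)
Formula: d = sqrt((x2-x1)^2 + (y2-y1)^2 + (z2-z1)^2)
dx = -10 - -1 = -9
dy = 1 - 6 = -5
dz = -5 - 9 = -14
dx^2 + dy^2 + dz^2 = 81 + 25 + 196 = 302
d = sqrt(302)
d = 17.3781
17.3781 units


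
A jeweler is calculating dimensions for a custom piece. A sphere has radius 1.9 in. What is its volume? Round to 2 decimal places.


Shape: sphere
Radius r = 1.9 in
Formula: V = (4/3) * pi * r^3
r^3 = 6.859
(4/3) * 6.859 = 9.145333
V = 9.145333 * pi
V = 28.73
28.73 in^3


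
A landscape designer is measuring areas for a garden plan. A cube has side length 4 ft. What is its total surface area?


Shape: cube
Side s = 4 ft
A cube has 6 square faces.
Formula: SA = 6 * s^2
s^2 = 16
SA = 6 * 16
SA = 96
96 ft^2


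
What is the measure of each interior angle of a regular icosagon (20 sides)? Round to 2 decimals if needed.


Shape: regular icosagon (20 sides)
Formula: interior angle = (n - 2) * 180 / n
(n - 2) = 18
(n - 2) * 180 = 3240
angle = 3240 / 20
angle = 162
162 degrees


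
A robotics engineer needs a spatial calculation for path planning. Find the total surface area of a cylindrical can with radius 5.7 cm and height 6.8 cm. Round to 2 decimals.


Shape: closed cylinder
Radius r = 5.7 cm, Height h = 6.8 cm
Formula: SA = 2*pi*r^2 + 2*pi*r*h = 2*pi*r*(r + h)
r + h = 12.5
2 * r * (r + h) = 2 * 5.7 * 12.5 = 142.5
SA = 142.5 * pi
SA = 447.68
447.68 cm^2


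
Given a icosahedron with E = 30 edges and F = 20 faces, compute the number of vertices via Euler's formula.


Polyhedron: icosahedron
Euler's formula for convex polyhedra: V - E + F = 2
Given: E = 30 edges and F = 20 faces
Solve for V:
V = 2 + E - F = 2 + 30 - 20 = 12
12 vertices


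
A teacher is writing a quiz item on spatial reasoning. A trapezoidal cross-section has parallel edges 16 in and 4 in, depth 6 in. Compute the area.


Shape: trapezoid
Parallel sides a = 16 in, b = 4 in; Height h = 6 in
Formula: A = (a + b) * h / 2
a + b = 16 + 4 = 20
A = 20 * 6 / 2
A = 120 / 2
A = 60
60 in^2


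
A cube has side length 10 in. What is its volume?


Shape: cube
Side s = 10 in
Formula: V = s^3
V = 10 * 10 * 10
V = 100 * 10
V = 1000
1000 in^3


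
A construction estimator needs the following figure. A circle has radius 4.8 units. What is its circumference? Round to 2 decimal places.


Shape: circle
Radius r = 4.8 units
Formula: C = 2 * pi * r
C = 2 * pi * 4.8
C = 9.6 * pi
C = 30.16
30.16 units


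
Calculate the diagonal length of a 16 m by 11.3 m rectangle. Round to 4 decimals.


Shape: rectangle (diagonal via Pythagoras)
Sides: 16 m and 11.3 m
Formula: d = sqrt(l^2 + w^2)
l^2 = 256, w^2 = 127.69
l^2 + w^2 = 383.69
d = sqrt(383.69)
d = 19.588
19.588 m


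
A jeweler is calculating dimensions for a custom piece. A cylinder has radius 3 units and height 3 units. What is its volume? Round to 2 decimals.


Shape: cylinder
Radius r = 3 units, Height h = 3 units
Formula: V = pi * r^2 * h
r^2 = 9
V = pi * 9 * 3
V = 27 * pi
V = 84.82
84.82 units^3


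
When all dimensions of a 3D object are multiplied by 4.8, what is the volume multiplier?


Linear scale factor k = 4.8
Rule: under a linear scaling by k, volumes scale by k^3.
k^3 = 4.8 * 4.8 * 4.8
k^3 = 23.04 * 4.8
k^3 = 110.592
Volume scales by a factor of 110.592.
110.592 (dimensionless)


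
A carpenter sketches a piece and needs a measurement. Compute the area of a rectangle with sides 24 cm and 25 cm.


Shape: rectangle
Length l = 24 cm, Width w = 25 cm
Formula: A = l * w
A = 24 * 25
A = 600
600 cm^2


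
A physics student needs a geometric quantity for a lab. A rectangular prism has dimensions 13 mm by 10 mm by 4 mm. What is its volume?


Shape: rectangular prism
l = 13 mm, w = 10 mm, h = 4 mm
Formula: V = l * w * h
V = 13 * 10 * 4
V = 130 * 4
V = 520
520 mm^3


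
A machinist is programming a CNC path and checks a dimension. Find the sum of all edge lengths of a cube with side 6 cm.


Shape: cube
Side s = 6 cm
A cube has 12 edges, all equal.
Formula: total edge length = 12 * s
Total = 12 * 6
Total = 72
72 cm


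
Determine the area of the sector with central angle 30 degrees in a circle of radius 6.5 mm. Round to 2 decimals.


Shape: circular sector
Radius r = 6.5 mm, Angle = 30 degrees
Formula: A = (angle/360) * pi * r^2
r^2 = 42.25
Fraction of circle = 30/360
A = (30/360) * pi * 42.25
A = 3.520833 * pi
A = 11.06
11.06 mm^2


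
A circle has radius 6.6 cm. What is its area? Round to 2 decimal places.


Shape: circle
Radius r = 6.6 cm
Formula: A = pi * r^2
r^2 = 6.6^2 = 43.56
A = pi * 43.56
A = 136.85
136.85 cm^2


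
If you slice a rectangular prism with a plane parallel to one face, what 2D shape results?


Solid: rectangular prism
Cutting plane: parallel to one face
Visualize the intersection of the plane with the solid's surface.
The boundary of the cut region is a rectangle.
rectangle


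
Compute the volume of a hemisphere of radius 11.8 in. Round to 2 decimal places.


Shape: hemisphere (half of a sphere)
Radius r = 11.8 in
Formula: V = (1/2) * (4/3) * pi * r^3 = (2/3) * pi * r^3
r^3 = 1643.032
(2/3) * 1643.032 = 1095.354667
V = 1095.354667 * pi
V = 3441.16
3441.16 in^3


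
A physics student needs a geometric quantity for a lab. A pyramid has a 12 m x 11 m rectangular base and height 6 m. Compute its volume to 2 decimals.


Shape: rectangular pyramid
Base: 12 m x 11 m, Height h = 6 m
Formula: V = (1/3) * base_area * h
base_area = 12 * 11 = 132
base_area * h = 132 * 6 = 792
V = 792 / 3
V = 264
264 m^3


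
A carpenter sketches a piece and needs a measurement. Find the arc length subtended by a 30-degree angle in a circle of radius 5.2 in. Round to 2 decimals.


Shape: circular arc
Radius r = 5.2 in, Angle = 30 degrees
Formula: L = (angle/360) * 2 * pi * r
2 * pi * r = 10.4 * pi
L = (30/360) * 10.4 * pi
L = 0.866667 * pi
L = 2.72
2.72 in


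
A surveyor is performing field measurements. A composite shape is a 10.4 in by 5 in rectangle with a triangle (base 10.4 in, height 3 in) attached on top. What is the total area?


Composite shape: rectangle + triangle
Rectangle area = 10.4 * 5 = 52
Triangle area = 0.5 * 10.4 * 3 = 15.6
Total = 52 + 15.6
Total = 67.6
67.6 in^2


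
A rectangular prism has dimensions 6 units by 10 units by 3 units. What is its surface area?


Shape: rectangular prism
l = 6 units, w = 10 units, h = 3 units
Formula: SA = 2(lw + lh + wh)
lw = 60, lh = 18, wh = 30
lw + lh + wh = 108
SA = 2 * 108
SA = 216
216 units^2


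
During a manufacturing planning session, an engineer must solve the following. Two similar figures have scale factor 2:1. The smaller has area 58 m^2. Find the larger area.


Linear scale factor k = 2
Original area = 58 m^2
Rule: under a linear scaling by k, areas scale by k^2.
k^2 = 2^2 = 4
New area = 58 * 4
New area = 232
232 m^2


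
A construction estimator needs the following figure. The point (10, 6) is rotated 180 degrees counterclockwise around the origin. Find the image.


Transformation: rotation about the origin
Original point: (10, 6)
Rule for 180 deg: (x, y) -> (-x, -y)
Apply: (10, 6) -> (-10, -6)
(-10, -6)


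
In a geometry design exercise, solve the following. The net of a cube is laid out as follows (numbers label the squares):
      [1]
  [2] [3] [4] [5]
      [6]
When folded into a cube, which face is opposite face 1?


Net: cross layout. Take square 3 as the base (bottom).
Fold the four squares in the horizontal row up around 3: 2 -> left, 4 -> right, 5 wraps to the top.
Fold 1 and 6 up from 3: 1 -> back, 6 -> front.
Opposite pairs are therefore: (1, 6), (2, 4), (3, 5).
Face 1 is opposite face 6.
face 6


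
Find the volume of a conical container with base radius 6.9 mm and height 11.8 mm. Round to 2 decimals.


Shape: cone
Radius r = 6.9 mm, Height h = 11.8 mm
Formula: V = (1/3) * pi * r^2 * h
r^2 = 47.61
pi * r^2 * h = pi * 47.61 * 11.8 = 561.798 * pi
V = 561.798 * pi / 3
V = 588.31
588.31 mm^3


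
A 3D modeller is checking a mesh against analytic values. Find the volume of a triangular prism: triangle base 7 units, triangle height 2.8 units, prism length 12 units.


Shape: triangular prism
Triangle base = 7 units, triangle height = 2.8 units, prism length L = 12 units
Formula: V = (1/2 * b * h_tri) * L
Cross-section area = 0.5 * 7 * 2.8 = 9.8
V = 9.8 * 12
V = 117.6
117.6 units^3


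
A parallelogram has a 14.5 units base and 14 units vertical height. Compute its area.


Shape: parallelogram
Base b = 14.5 units, Height h = 14 units
Formula: A = b * h
A = 14.5 * 14
A = 203
203 units^2


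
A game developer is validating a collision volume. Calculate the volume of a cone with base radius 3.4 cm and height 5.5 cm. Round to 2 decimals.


Shape: cone
Radius r = 3.4 cm, Height h = 5.5 cm
Formula: V = (1/3) * pi * r^2 * h
r^2 = 11.56
pi * r^2 * h = pi * 11.56 * 5.5 = 63.58 * pi
V = 63.58 * pi / 3
V = 66.58
66.58 cm^3


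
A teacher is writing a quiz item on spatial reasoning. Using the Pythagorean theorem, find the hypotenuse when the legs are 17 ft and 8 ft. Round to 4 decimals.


Shape: right triangle
Legs a = 17 ft, b = 8 ft
Formula: c = sqrt(a^2 + b^2)
a^2 = 289, b^2 = 64
a^2 + b^2 = 353
c = sqrt(353)
c = 18.7883
18.7883 ft


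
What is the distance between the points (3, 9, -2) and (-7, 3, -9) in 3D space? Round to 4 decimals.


3D distance between two points
P1 = (3, 9, -2), P2 = (-7, 3, -9)
Formula: d = sqrt((x2-x1)^2 + (y2-y1)^2 + (z2-z1)^2)
dx = -7 - 3 = -10
dy = 3 - 9 = -6
dz = -9 - -2 = -7
dx^2 + dy^2 + dz^2 = 100 + 36 + 49 = 185
d = sqrt(185)
d = 13.6015
13.6015 units


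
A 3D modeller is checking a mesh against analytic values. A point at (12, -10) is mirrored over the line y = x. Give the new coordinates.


Transformation: reflection
Original point: (12, -10)
Rule for reflection over y = x: (x, y) -> (y, x)
Apply: (12, -10) -> (-10, 12)
(-10, 12)


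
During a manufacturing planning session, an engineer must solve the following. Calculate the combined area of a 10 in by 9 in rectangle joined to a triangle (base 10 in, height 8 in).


Composite shape: rectangle + triangle
Rectangle area = 10 * 9 = 90
Triangle area = 0.5 * 10 * 8 = 40
Total = 90 + 40
Total = 130
130 in^2


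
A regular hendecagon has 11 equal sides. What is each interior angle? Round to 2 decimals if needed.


Shape: regular hendecagon (11 sides)
Formula: interior angle = (n - 2) * 180 / n
(n - 2) = 9
(n - 2) * 180 = 1620
angle = 1620 / 11
angle = 147.27
147.27 degrees


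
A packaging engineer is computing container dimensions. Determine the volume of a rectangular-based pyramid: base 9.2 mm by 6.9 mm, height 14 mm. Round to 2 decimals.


Shape: rectangular pyramid
Base: 9.2 mm x 6.9 mm, Height h = 14 mm
Formula: V = (1/3) * base_area * h
base_area = 9.2 * 6.9 = 63.48
base_area * h = 63.48 * 14 = 888.72
V = 888.72 / 3
V = 296.24
296.24 mm^3


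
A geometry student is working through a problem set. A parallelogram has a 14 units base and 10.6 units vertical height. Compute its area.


Shape: parallelogram
Base b = 14 units, Height h = 10.6 units
Formula: A = b * h
A = 14 * 10.6
A = 148.4
148.4 units^2


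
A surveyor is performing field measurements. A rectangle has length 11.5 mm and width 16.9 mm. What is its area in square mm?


Shape: rectangle
Length l = 11.5 mm, Width w = 16.9 mm
Formula: A = l * w
A = 11.5 * 16.9
A = 194.35
194.35 mm^2


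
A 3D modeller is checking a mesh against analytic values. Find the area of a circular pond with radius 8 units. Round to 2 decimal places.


Shape: circle
Radius r = 8 units
Formula: A = pi * r^2
r^2 = 8^2 = 64
A = pi * 64
A = 201.06
201.06 units^2


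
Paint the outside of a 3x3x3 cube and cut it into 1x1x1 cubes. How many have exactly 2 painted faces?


Large cube: 3 x 3 x 3, cut into unit cubes.
n = 3, so n - 2 = 1
Cubes with 2 painted faces lie along the edges, excluding corners.
A cube has 12 edges; each contributes (n - 2) = 1 such cubes.
Count = 12 * 1 = 12
12 unit cubes


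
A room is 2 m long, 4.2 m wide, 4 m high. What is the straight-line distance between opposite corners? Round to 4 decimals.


Shape: rectangular box (space diagonal)
l = 2 m, w = 4.2 m, h = 4 m
Visualize: the diagonal of the base, then a right triangle with that diagonal and the height.
Formula: d = sqrt(l^2 + w^2 + h^2)
l^2 + w^2 + h^2 = 4 + 17.64 + 16 = 37.64
d = sqrt(37.64)
d = 6.1351
6.1351 m


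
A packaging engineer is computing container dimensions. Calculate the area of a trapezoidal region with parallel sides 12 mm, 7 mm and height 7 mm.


Shape: trapezoid
Parallel sides a = 12 mm, b = 7 mm; Height h = 7 mm
Formula: A = (a + b) * h / 2
a + b = 12 + 7 = 19
A = 19 * 7 / 2
A = 133 / 2
A = 66.5
66.5 mm^2


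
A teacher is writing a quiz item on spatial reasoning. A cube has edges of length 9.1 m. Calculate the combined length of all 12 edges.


Shape: cube
Side s = 9.1 m
A cube has 12 edges, all equal.
Formula: total edge length = 12 * s
Total = 12 * 9.1
Total = 109.2
109.2 m


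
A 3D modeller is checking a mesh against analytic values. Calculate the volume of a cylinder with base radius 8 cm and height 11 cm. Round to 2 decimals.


Shape: cylinder
Radius r = 8 cm, Height h = 11 cm
Formula: V = pi * r^2 * h
r^2 = 64
V = pi * 64 * 11
V = 704 * pi
V = 2211.68
2211.68 cm^3


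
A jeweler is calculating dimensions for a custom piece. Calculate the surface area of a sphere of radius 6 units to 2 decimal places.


Shape: sphere
Radius r = 6 units
Formula: SA = 4 * pi * r^2
r^2 = 36
SA = 4 * pi * 36
SA = 144 * pi
SA = 452.39
452.39 units^2


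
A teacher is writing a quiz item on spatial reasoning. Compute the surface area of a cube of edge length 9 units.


Shape: cube
Side s = 9 units
A cube has 6 square faces.
Formula: SA = 6 * s^2
s^2 = 81
SA = 6 * 81
SA = 486
486 units^2


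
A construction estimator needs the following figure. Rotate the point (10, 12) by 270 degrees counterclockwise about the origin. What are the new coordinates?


Transformation: rotation about the origin
Original point: (10, 12)
Rule for 270 deg counterclockwise: (x, y) -> (y, -x)
Apply: (10, 12) -> (12, -10)
(12, -10)


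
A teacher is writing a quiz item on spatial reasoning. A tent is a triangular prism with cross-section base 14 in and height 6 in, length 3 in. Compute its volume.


Shape: triangular prism
Triangle base = 14 in, triangle height = 6 in, prism length L = 3 in
Formula: V = (1/2 * b * h_tri) * L
Cross-section area = 0.5 * 14 * 6 = 42
V = 42 * 3
V = 126
126 in^3


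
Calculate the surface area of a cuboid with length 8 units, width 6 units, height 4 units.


Shape: rectangular prism
l = 8 units, w = 6 units, h = 4 units
Formula: SA = 2(lw + lh + wh)
lw = 48, lh = 32, wh = 24
lw + lh + wh = 104
SA = 2 * 104
SA = 208
208 units^2


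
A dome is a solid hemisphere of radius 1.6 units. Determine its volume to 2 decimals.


Shape: hemisphere (half of a sphere)
Radius r = 1.6 units
Formula: V = (1/2) * (4/3) * pi * r^3 = (2/3) * pi * r^3
r^3 = 4.096
(2/3) * 4.096 = 2.730667
V = 2.730667 * pi
V = 8.58
8.58 units^3


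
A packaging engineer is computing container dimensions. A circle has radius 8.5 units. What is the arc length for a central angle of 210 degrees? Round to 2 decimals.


Shape: circular arc
Radius r = 8.5 units, Angle = 210 degrees
Formula: L = (angle/360) * 2 * pi * r
2 * pi * r = 17 * pi
L = (210/360) * 17 * pi
L = 9.916667 * pi
L = 31.15
31.15 units


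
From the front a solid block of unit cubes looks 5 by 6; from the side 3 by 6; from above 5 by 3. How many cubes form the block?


Orthographic views of a solid rectangular block:
Front view 5 x 6 -> length = 5, height = 6
Side view 3 x 6 -> width = 3, height = 6 (consistent)
Top view 5 x 3 -> confirms length = 5, width = 3
The block is 5 x 3 x 6.
Total unit cubes = 5 * 3 * 6 = 90
90 unit cubes


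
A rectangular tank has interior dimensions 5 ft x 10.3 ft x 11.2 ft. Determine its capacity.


Shape: rectangular prism
l = 5 ft, w = 10.3 ft, h = 11.2 ft
Formula: V = l * w * h
V = 5 * 10.3 * 11.2
V = 51.5 * 11.2
V = 576.8
576.8 ft^3


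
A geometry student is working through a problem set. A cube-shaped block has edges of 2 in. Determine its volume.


Shape: cube
Side s = 2 in
Formula: V = s^3
V = 2 * 2 * 2
V = 4 * 2
V = 8
8 in^3


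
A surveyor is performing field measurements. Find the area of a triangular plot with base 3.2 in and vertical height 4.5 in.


Shape: triangle
Base b = 3.2 in, Height h = 4.5 in
Formula: A = (1/2) * b * h
A = 0.5 * 3.2 * 4.5
A = 0.5 * 14.4
A = 7.2
7.2 in^2


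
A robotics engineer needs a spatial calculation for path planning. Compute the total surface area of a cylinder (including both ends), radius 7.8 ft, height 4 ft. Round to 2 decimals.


Shape: closed cylinder
Radius r = 7.8 ft, Height h = 4 ft
Formula: SA = 2*pi*r^2 + 2*pi*r*h = 2*pi*r*(r + h)
r + h = 11.8
2 * r * (r + h) = 2 * 7.8 * 11.8 = 184.08
SA = 184.08 * pi
SA = 578.3
578.3 ft^2


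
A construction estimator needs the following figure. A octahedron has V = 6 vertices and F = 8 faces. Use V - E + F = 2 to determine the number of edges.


Polyhedron: octahedron
Euler's formula for convex polyhedra: V - E + F = 2
Given: V = 6 vertices and F = 8 faces
Solve for E:
E = V + F - 2 = 6 + 8 - 2 = 12
12 edges


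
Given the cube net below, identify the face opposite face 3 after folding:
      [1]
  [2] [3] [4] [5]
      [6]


Net: cross layout. Take square 3 as the base (bottom).
Fold the four squares in the horizontal row up around 3: 2 -> left, 4 -> right, 5 wraps to the top.
Fold 1 and 6 up from 3: 1 -> back, 6 -> front.
Opposite pairs are therefore: (1, 6), (2, 4), (3, 5).
Face 3 is opposite face 5.
face 5


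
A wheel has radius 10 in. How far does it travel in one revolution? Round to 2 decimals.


Shape: circle
Radius r = 10 in
Formula: C = 2 * pi * r
C = 2 * pi * 10
C = 20 * pi
C = 62.83
62.83 in


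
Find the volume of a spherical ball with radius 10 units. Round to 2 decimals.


Shape: sphere
Radius r = 10 units
Formula: V = (4/3) * pi * r^3
r^3 = 1000
(4/3) * 1000 = 1333.333333
V = 1333.333333 * pi
V = 4188.79
4188.79 units^3


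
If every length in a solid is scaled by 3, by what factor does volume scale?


Linear scale factor k = 3
Rule: under a linear scaling by k, volumes scale by k^3.
k^3 = 3 * 3 * 3
k^3 = 9 * 3
k^3 = 27
Volume scales by a factor of 27.
27 (dimensionless)


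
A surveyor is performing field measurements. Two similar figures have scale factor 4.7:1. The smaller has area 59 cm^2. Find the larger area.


Linear scale factor k = 4.7
Original area = 59 cm^2
Rule: under a linear scaling by k, areas scale by k^2.
k^2 = 4.7^2 = 22.09
New area = 59 * 22.09
New area = 1303.31
1303.31 cm^2


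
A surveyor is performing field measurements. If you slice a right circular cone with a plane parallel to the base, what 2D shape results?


Solid: right circular cone
Cutting plane: parallel to the base
Visualize the intersection of the plane with the solid's surface.
The boundary of the cut region is a circle.
circle


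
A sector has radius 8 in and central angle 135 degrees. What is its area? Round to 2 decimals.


Shape: circular sector
Radius r = 8 in, Angle = 135 degrees
Formula: A = (angle/360) * pi * r^2
r^2 = 64
Fraction of circle = 135/360
A = (135/360) * pi * 64
A = 24 * pi
A = 75.4
75.4 in^2


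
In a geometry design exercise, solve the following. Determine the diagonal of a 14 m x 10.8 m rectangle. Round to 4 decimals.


Shape: rectangle (diagonal via Pythagoras)
Sides: 14 m and 10.8 m
Formula: d = sqrt(l^2 + w^2)
l^2 = 196, w^2 = 116.64
l^2 + w^2 = 312.64
d = sqrt(312.64)
d = 17.6816
17.6816 m


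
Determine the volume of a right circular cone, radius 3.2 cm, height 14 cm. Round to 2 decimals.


Shape: cone
Radius r = 3.2 cm, Height h = 14 cm
Formula: V = (1/3) * pi * r^2 * h
r^2 = 10.24
pi * r^2 * h = pi * 10.24 * 14 = 143.36 * pi
V = 143.36 * pi / 3
V = 150.13
150.13 cm^3


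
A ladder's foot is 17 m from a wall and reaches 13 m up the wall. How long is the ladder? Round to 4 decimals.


Shape: right triangle
Legs a = 17 m, b = 13 m
Formula: c = sqrt(a^2 + b^2)
a^2 = 289, b^2 = 169
a^2 + b^2 = 458
c = sqrt(458)
c = 21.4009
21.4009 m


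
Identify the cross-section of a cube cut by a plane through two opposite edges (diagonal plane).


Solid: cube
Cutting plane: through two opposite edges (diagonal plane)
Visualize the intersection of the plane with the solid's surface.
The boundary of the cut region is a rectangle.
rectangle


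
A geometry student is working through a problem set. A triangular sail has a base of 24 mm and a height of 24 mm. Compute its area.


Shape: triangle
Base b = 24 mm, Height h = 24 mm
Formula: A = (1/2) * b * h
A = 0.5 * 24 * 24
A = 0.5 * 576
A = 288
288 mm^2


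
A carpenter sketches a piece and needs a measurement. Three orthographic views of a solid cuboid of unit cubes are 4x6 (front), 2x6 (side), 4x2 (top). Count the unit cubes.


Orthographic views of a solid rectangular block:
Front view 4 x 6 -> length = 4, height = 6
Side view 2 x 6 -> width = 2, height = 6 (consistent)
Top view 4 x 2 -> confirms length = 4, width = 2
The block is 4 x 2 x 6.
Total unit cubes = 4 * 2 * 6 = 48
48 unit cubes


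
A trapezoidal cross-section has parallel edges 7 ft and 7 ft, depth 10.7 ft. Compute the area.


Shape: trapezoid
Parallel sides a = 7 ft, b = 7 ft; Height h = 10.7 ft
Formula: A = (a + b) * h / 2
a + b = 7 + 7 = 14
A = 14 * 10.7 / 2
A = 149.8 / 2
A = 74.9
74.9 ft^2


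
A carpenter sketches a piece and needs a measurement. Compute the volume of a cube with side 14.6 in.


Shape: cube
Side s = 14.6 in
Formula: V = s^3
V = 14.6 * 14.6 * 14.6
V = 213.16 * 14.6
V = 3112.136
3112.136 in^3


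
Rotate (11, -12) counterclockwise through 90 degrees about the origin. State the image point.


Transformation: rotation about the origin
Original point: (11, -12)
Rule for 90 deg counterclockwise: (x, y) -> (-y, x)
Apply: (11, -12) -> (12, 11)
(12, 11)


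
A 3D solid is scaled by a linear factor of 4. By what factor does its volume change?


Linear scale factor k = 4
Rule: under a linear scaling by k, volumes scale by k^3.
k^3 = 4 * 4 * 4
k^3 = 16 * 4
k^3 = 64
Volume scales by a factor of 64.
64 (dimensionless)


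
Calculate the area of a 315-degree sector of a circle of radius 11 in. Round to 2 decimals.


Shape: circular sector
Radius r = 11 in, Angle = 315 degrees
Formula: A = (angle/360) * pi * r^2
r^2 = 121
Fraction of circle = 315/360
A = (315/360) * pi * 121
A = 105.875 * pi
A = 332.62
332.62 in^2


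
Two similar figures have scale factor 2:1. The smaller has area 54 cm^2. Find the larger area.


Linear scale factor k = 2
Original area = 54 cm^2
Rule: under a linear scaling by k, areas scale by k^2.
k^2 = 2^2 = 4
New area = 54 * 4
New area = 216
216 cm^2


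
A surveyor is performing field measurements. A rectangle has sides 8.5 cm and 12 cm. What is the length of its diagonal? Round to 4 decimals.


Shape: rectangle (diagonal via Pythagoras)
Sides: 8.5 cm and 12 cm
Formula: d = sqrt(l^2 + w^2)
l^2 = 72.25, w^2 = 144
l^2 + w^2 = 216.25
d = sqrt(216.25)
d = 14.7054
14.7054 cm


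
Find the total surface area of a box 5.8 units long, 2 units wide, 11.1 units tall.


Shape: rectangular prism
l = 5.8 units, w = 2 units, h = 11.1 units
Formula: SA = 2(lw + lh + wh)
lw = 11.6, lh = 64.38, wh = 22.2
lw + lh + wh = 98.18
SA = 2 * 98.18
SA = 196.36
196.36 units^2


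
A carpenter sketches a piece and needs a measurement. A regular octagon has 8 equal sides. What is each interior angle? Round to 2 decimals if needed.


Shape: regular octagon (8 sides)
Formula: interior angle = (n - 2) * 180 / n
(n - 2) = 6
(n - 2) * 180 = 1080
angle = 1080 / 8
angle = 135
135 degrees


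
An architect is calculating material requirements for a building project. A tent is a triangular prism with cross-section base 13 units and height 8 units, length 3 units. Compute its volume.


Shape: triangular prism
Triangle base = 13 units, triangle height = 8 units, prism length L = 3 units
Formula: V = (1/2 * b * h_tri) * L
Cross-section area = 0.5 * 13 * 8 = 52
V = 52 * 3
V = 156
156 units^3


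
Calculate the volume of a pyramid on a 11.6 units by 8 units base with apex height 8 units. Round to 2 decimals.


Shape: rectangular pyramid
Base: 11.6 units x 8 units, Height h = 8 units
Formula: V = (1/3) * base_area * h
base_area = 11.6 * 8 = 92.8
base_area * h = 92.8 * 8 = 742.4
V = 742.4 / 3
V = 247.47
247.47 units^3


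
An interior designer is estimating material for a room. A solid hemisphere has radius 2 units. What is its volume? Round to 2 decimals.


Shape: hemisphere (half of a sphere)
Radius r = 2 units
Formula: V = (1/2) * (4/3) * pi * r^3 = (2/3) * pi * r^3
r^3 = 8
(2/3) * 8 = 5.333333
V = 5.333333 * pi
V = 16.76
16.76 units^3


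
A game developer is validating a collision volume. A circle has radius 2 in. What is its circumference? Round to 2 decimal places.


Shape: circle
Radius r = 2 in
Formula: C = 2 * pi * r
C = 2 * pi * 2
C = 4 * pi
C = 12.57
12.57 in


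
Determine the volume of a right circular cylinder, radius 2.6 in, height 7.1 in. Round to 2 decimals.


Shape: cylinder
Radius r = 2.6 in, Height h = 7.1 in
Formula: V = pi * r^2 * h
r^2 = 6.76
V = pi * 6.76 * 7.1
V = 47.996 * pi
V = 150.78
150.78 in^3


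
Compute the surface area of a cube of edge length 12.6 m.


Shape: cube
Side s = 12.6 m
A cube has 6 square faces.
Formula: SA = 6 * s^2
s^2 = 158.76
SA = 6 * 158.76
SA = 952.56
952.56 m^2


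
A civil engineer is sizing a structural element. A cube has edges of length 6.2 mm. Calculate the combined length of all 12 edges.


Shape: cube
Side s = 6.2 mm
A cube has 12 edges, all equal.
Formula: total edge length = 12 * s
Total = 12 * 6.2
Total = 74.4
74.4 mm


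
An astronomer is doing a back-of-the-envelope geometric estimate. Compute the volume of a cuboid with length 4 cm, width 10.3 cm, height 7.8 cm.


Shape: rectangular prism
l = 4 cm, w = 10.3 cm, h = 7.8 cm
Formula: V = l * w * h
V = 4 * 10.3 * 7.8
V = 41.2 * 7.8
V = 321.36
321.36 cm^3


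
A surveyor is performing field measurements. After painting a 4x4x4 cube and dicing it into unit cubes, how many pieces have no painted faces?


Large cube: 4 x 4 x 4, cut into unit cubes.
n = 4, so n - 2 = 2
Unpainted cubes form the interior (n - 2)^3 block.
(n - 2)^3 = 2^3 = 8
8 unit cubes
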